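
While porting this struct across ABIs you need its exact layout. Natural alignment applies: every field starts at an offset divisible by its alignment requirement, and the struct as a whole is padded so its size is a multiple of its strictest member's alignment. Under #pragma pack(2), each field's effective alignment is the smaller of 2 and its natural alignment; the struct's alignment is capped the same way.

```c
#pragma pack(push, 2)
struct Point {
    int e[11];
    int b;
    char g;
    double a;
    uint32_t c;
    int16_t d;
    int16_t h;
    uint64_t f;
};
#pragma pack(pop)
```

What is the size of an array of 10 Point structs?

@0: e [44B, align 2] → 44
@44: b [4B, align 2] → 48
@48: g [1B, align 1] → 49
+1 pad (align 2)
@50: a [8B, align 2] → 58
@58: c [4B, align 2] → 62
@62: d [2B, align 2] → 64
@64: h [2B, align 2] → 66
@66: f [8B, align 2] → 74
size 74, align 2
array of 10: 10 × 74 = 740

740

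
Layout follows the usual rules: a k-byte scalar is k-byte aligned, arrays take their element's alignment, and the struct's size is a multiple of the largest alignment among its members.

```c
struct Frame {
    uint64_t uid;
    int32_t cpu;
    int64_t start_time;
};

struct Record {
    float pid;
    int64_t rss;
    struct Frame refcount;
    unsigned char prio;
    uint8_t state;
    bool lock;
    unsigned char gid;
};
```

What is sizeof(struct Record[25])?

Frame: @0: uid [8B, align 8] → 8; @8: cpu [4B, align 4] → 12; +4 pad (align 8); @16: start_time [8B, align 8] → 24; size 24, align 8
@0: pid [4B, align 4] → 4
+4 pad (align 8)
@8: rss [8B, align 8] → 16
@16: refcount [24B, align 8] → 40
@40: prio [1B, align 1] → 41
@41: state [1B, align 1] → 42
@42: lock [1B, align 1] → 43
@43: gid [1B, align 1] → 44
+4 tail pad (align 8)
size 48, align 8
array of 25: 25 × 48 = 1200

1200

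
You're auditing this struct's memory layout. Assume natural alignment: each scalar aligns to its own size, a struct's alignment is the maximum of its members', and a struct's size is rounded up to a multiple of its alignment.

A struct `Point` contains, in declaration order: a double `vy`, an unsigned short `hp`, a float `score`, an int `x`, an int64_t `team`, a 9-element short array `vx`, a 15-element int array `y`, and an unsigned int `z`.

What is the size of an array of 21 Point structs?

2520

0..8  vy  (8B, 8-aligned)
8..10  hp  (2B, 2-aligned)
10..12  -- padding (2B)
12..16  score  (4B, 4-aligned)
16..20  x  (4B, 4-aligned)
20..24  -- padding (4B)
24..32  team  (8B, 8-aligned)
32..50  vx  (18B, 2-aligned)
50..52  -- padding (2B)
52..112  y  (60B, 4-aligned)
112..116  z  (4B, 4-aligned)
116..120  -- tail padding (4B)
sizeof = 120, alignof = 8
array of 21: 21 × 120 = 2520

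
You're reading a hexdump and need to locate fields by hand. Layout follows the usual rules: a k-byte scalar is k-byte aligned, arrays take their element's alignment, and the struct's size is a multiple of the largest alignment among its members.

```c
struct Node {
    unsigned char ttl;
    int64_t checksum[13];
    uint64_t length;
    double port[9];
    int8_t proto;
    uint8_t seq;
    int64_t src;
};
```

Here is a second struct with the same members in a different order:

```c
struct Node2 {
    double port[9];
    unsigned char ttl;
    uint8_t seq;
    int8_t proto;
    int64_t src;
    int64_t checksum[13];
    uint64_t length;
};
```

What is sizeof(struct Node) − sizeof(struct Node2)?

8

ttl at 0 (size 1, align 1) → ends 1
pad 7 to align 8 for checksum
checksum at 8 (size 104, align 8) → ends 112
length at 112 (size 8, align 8) → ends 120
port at 120 (size 72, align 8) → ends 192
proto at 192 (size 1, align 1) → ends 193
seq at 193 (size 1, align 1) → ends 194
pad 6 to align 8 for src
src at 200 (size 8, align 8) → ends 208
total 208 bytes, alignment 8
— Node2 —
port at 0 (size 72, align 8) → ends 72
ttl at 72 (size 1, align 1) → ends 73
seq at 73 (size 1, align 1) → ends 74
proto at 74 (size 1, align 1) → ends 75
pad 5 to align 8 for src
src at 80 (size 8, align 8) → ends 88
checksum at 88 (size 104, align 8) → ends 192
length at 192 (size 8, align 8) → ends 200
total 200 bytes, alignment 8
208 − 200 = 8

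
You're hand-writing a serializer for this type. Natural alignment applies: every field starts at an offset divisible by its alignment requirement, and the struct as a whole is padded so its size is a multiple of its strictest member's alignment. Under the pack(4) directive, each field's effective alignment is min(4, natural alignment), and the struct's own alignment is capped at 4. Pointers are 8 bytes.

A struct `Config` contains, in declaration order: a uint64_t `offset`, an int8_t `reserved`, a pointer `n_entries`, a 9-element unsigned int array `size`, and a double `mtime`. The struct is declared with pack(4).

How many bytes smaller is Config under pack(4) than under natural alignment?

8

natural layout:
  @0: offset [8B, align 8] → 8
  @8: reserved [1B, align 1] → 9
  +7 pad (align 8)
  @16: n_entries [8B, align 8] → 24
  @24: size [36B, align 4] → 60
  +4 pad (align 8)
  @64: mtime [8B, align 8] → 72
  size 72, align 8
packed(4) layout:
  @0: offset [8B, align 4] → 8
  @8: reserved [1B, align 1] → 9
  +3 pad (align 4)
  @12: n_entries [8B, align 4] → 20
  @20: size [36B, align 4] → 56
  @56: mtime [8B, align 4] → 64
  size 64, align 4
72 − 64 = 8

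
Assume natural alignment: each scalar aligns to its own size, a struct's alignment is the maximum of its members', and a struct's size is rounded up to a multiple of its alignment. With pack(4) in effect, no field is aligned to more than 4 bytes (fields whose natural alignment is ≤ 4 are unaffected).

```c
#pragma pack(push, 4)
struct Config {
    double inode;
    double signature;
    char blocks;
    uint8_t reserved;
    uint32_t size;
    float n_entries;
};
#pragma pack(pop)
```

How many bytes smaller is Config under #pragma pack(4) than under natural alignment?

natural layout:
  @0: inode [8B, align 8] → 8
  @8: signature [8B, align 8] → 16
  @16: blocks [1B, align 1] → 17
  @17: reserved [1B, align 1] → 18
  +2 pad (align 4)
  @20: size [4B, align 4] → 24
  @24: n_entries [4B, align 4] → 28
  +4 tail pad (align 8)
  size 32, align 8
packed(4) layout:
  @0: inode [8B, align 4] → 8
  @8: signature [8B, align 4] → 16
  @16: blocks [1B, align 1] → 17
  @17: reserved [1B, align 1] → 18
  +2 pad (align 4)
  @20: size [4B, align 4] → 24
  @24: n_entries [4B, align 4] → 28
  size 28, align 4
32 − 28 = 4

4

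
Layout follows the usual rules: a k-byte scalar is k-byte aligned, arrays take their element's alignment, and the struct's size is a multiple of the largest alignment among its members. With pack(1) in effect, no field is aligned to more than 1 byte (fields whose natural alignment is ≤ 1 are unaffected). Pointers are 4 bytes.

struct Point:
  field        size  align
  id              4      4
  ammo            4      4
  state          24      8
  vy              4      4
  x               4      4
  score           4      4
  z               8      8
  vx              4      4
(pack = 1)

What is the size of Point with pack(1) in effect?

56

0..4  id  (4B, 1-aligned)
4..8  ammo  (4B, 1-aligned)
8..32  state  (24B, 1-aligned)
32..36  vy  (4B, 1-aligned)
36..40  x  (4B, 1-aligned)
40..44  score  (4B, 1-aligned)
44..52  z  (8B, 1-aligned)
52..56  vx  (4B, 1-aligned)
sizeof = 56, alignof = 1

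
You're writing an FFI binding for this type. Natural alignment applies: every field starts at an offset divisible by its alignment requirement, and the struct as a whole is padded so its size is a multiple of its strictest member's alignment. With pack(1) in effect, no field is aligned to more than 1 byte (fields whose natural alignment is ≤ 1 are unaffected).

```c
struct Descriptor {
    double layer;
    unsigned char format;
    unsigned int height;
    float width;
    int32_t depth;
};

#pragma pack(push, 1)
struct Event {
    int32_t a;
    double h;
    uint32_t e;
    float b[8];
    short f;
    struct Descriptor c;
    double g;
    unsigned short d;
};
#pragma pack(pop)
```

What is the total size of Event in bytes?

84 bytes

Descriptor: 0..8  layer  (8B, 8-aligned); 8..9  format  (1B, 1-aligned); 9..12  -- padding (3B); 12..16  height  (4B, 4-aligned); 16..20  width  (4B, 4-aligned); 20..24  depth  (4B, 4-aligned); sizeof = 24, alignof = 8
0..4  a  (4B, 1-aligned)
4..12  h  (8B, 1-aligned)
12..16  e  (4B, 1-aligned)
16..48  b  (32B, 1-aligned)
48..50  f  (2B, 1-aligned)
50..74  c  (24B, 1-aligned)
74..82  g  (8B, 1-aligned)
82..84  d  (2B, 1-aligned)
sizeof = 84, alignof = 1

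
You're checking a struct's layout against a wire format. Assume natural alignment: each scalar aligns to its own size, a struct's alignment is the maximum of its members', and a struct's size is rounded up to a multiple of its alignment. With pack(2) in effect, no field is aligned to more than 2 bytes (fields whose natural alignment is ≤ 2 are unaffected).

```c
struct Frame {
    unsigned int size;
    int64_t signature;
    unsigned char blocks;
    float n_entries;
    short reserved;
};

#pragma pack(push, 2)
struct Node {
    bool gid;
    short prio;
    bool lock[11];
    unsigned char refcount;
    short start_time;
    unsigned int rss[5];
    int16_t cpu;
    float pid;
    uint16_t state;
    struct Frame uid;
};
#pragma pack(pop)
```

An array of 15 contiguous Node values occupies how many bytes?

Frame: size at 0 (size 4, align 4) → ends 4; pad 4 to align 8 for signature; signature at 8 (size 8, align 8) → ends 16; blocks at 16 (size 1, align 1) → ends 17; pad 3 to align 4 for n_entries; n_entries at 20 (size 4, align 4) → ends 24; reserved at 24 (size 2, align 2) → ends 26; tail pad 6 to reach multiple of 8; total 32 bytes, alignment 8
gid at 0 (size 1, align 1) → ends 1
pad 1 to align 2 for prio
prio at 2 (size 2, align 2) → ends 4
lock at 4 (size 11, align 1) → ends 15
refcount at 15 (size 1, align 1) → ends 16
start_time at 16 (size 2, align 2) → ends 18
rss at 18 (size 20, align 2) → ends 38
cpu at 38 (size 2, align 2) → ends 40
pid at 40 (size 4, align 2) → ends 44
state at 44 (size 2, align 2) → ends 46
uid at 46 (size 32, align 2) → ends 78
total 78 bytes, alignment 2
array of 15: 15 × 78 = 1170

1170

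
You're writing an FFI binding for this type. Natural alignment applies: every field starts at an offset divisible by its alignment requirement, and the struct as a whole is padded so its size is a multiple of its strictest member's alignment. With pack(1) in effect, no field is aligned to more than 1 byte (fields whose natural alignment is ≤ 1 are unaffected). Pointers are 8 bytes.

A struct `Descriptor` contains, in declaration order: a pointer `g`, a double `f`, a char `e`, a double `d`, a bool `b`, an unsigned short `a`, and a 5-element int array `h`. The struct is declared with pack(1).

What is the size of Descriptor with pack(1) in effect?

48

0..8  g  (8B, 1-aligned)
8..16  f  (8B, 1-aligned)
16..17  e  (1B, 1-aligned)
17..25  d  (8B, 1-aligned)
25..26  b  (1B, 1-aligned)
26..28  a  (2B, 1-aligned)
28..48  h  (20B, 1-aligned)
sizeof = 48, alignof = 1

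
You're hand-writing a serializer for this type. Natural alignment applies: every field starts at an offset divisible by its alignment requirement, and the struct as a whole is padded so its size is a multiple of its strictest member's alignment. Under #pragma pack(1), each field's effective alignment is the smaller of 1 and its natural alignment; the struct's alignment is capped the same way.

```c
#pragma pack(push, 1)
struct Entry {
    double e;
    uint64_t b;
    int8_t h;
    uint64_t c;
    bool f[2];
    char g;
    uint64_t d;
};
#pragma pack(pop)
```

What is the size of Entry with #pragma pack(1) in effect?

36

0..8  e  (8B, 1-aligned)
8..16  b  (8B, 1-aligned)
16..17  h  (1B, 1-aligned)
17..25  c  (8B, 1-aligned)
25..27  f  (2B, 1-aligned)
27..28  g  (1B, 1-aligned)
28..36  d  (8B, 1-aligned)
sizeof = 36, alignof = 1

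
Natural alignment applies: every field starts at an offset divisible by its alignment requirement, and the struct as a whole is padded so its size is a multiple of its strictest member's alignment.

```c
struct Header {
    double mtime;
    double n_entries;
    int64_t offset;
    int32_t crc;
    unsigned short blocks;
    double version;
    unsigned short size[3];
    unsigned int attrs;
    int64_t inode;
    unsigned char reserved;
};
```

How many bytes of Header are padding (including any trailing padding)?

15

@0: mtime [8B, align 8] → 8
@8: n_entries [8B, align 8] → 16
@16: offset [8B, align 8] → 24
@24: crc [4B, align 4] → 28
@28: blocks [2B, align 2] → 30
+2 pad (align 8)
@32: version [8B, align 8] → 40
@40: size [6B, align 2] → 46
+2 pad (align 4)
@48: attrs [4B, align 4] → 52
+4 pad (align 8)
@56: inode [8B, align 8] → 64
@64: reserved [1B, align 1] → 65
+7 tail pad (align 8)
size 72, align 8
data bytes 57, size 72 → padding 15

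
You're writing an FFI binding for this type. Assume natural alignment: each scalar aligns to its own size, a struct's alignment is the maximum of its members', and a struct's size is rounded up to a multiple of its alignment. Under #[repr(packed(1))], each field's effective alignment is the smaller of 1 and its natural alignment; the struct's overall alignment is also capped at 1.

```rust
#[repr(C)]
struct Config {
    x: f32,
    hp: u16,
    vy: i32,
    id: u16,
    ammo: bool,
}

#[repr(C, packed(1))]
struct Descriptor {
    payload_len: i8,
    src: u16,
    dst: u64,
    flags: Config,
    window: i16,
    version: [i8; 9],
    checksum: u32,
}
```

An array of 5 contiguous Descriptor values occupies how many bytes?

Config: 0..4  x  (4B, 4-aligned); 4..6  hp  (2B, 2-aligned); 6..8  -- padding (2B); 8..12  vy  (4B, 4-aligned); 12..14  id  (2B, 2-aligned); 14..15  ammo  (1B, 1-aligned); 15..16  -- tail padding (1B); sizeof = 16, alignof = 4
0..1  payload_len  (1B, 1-aligned)
1..3  src  (2B, 1-aligned)
3..11  dst  (8B, 1-aligned)
11..27  flags  (16B, 1-aligned)
27..29  window  (2B, 1-aligned)
29..38  version  (9B, 1-aligned)
38..42  checksum  (4B, 1-aligned)
sizeof = 42, alignof = 1
array of 5: 5 × 42 = 210

210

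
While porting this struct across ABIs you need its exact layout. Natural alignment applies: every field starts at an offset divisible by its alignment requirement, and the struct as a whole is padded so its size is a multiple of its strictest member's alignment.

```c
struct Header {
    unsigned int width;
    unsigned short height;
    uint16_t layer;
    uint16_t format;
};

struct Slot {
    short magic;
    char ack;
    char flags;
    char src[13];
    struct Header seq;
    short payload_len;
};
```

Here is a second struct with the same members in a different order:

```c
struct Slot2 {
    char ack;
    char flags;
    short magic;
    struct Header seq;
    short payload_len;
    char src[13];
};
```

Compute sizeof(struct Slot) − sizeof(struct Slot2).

Header: width at 0 (size 4, align 4) → ends 4; height at 4 (size 2, align 2) → ends 6; layer at 6 (size 2, align 2) → ends 8; format at 8 (size 2, align 2) → ends 10; tail pad 2 to reach multiple of 4; total 12 bytes, alignment 4
magic at 0 (size 2, align 2) → ends 2
ack at 2 (size 1, align 1) → ends 3
flags at 3 (size 1, align 1) → ends 4
src at 4 (size 13, align 1) → ends 17
pad 3 to align 4 for seq
seq at 20 (size 12, align 4) → ends 32
payload_len at 32 (size 2, align 2) → ends 34
tail pad 2 to reach multiple of 4
total 36 bytes, alignment 4
— Slot2 —
ack at 0 (size 1, align 1) → ends 1
flags at 1 (size 1, align 1) → ends 2
magic at 2 (size 2, align 2) → ends 4
seq at 4 (size 12, align 4) → ends 16
payload_len at 16 (size 2, align 2) → ends 18
src at 18 (size 13, align 1) → ends 31
tail pad 1 to reach multiple of 4
total 32 bytes, alignment 4
36 − 32 = 4

4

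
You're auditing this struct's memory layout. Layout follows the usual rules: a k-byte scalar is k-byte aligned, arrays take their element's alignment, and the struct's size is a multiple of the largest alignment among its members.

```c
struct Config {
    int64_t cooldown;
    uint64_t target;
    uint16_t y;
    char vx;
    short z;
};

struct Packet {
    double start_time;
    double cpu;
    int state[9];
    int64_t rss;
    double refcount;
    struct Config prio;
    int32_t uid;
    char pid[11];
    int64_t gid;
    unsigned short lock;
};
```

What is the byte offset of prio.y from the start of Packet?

88

Config: @0: cooldown [8B, align 8] → 8; @8: target [8B, align 8] → 16; @16: y [2B, align 2] → 18; @18: vx [1B, align 1] → 19; +1 pad (align 2); @20: z [2B, align 2] → 22; +2 tail pad (align 8); size 24, align 8
@0: start_time [8B, align 8] → 8
@8: cpu [8B, align 8] → 16
@16: state [36B, align 4] → 52
+4 pad (align 8)
@56: rss [8B, align 8] → 64
@64: refcount [8B, align 8] → 72
@72: prio [24B, align 8] → 96
within Config: y at 16
72 + 16 = 88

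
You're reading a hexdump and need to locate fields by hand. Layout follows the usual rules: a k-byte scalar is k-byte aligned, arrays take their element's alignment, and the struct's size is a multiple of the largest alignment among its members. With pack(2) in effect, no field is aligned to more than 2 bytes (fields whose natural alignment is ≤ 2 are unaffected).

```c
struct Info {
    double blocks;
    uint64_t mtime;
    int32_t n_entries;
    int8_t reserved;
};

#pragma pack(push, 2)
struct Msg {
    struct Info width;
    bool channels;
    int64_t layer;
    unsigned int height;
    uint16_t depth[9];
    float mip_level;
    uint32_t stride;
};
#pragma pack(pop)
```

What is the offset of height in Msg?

Info: 0..8  blocks  (8B, 8-aligned); 8..16  mtime  (8B, 8-aligned); 16..20  n_entries  (4B, 4-aligned); 20..21  reserved  (1B, 1-aligned); 21..24  -- tail padding (3B); sizeof = 24, alignof = 8
0..24  width  (24B, 2-aligned)
24..25  channels  (1B, 1-aligned)
25..26  -- padding (1B)
26..34  layer  (8B, 2-aligned)
34..38  height  (4B, 2-aligned)

34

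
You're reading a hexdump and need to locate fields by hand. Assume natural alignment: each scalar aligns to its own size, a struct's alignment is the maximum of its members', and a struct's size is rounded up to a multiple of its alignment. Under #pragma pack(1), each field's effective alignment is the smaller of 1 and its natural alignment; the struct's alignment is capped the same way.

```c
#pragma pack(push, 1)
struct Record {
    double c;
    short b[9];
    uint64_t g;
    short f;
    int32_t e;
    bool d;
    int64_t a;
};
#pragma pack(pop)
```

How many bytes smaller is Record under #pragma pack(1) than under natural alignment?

natural layout:
  0..8  c  (8B, 8-aligned)
  8..26  b  (18B, 2-aligned)
  26..32  -- padding (6B)
  32..40  g  (8B, 8-aligned)
  40..42  f  (2B, 2-aligned)
  42..44  -- padding (2B)
  44..48  e  (4B, 4-aligned)
  48..49  d  (1B, 1-aligned)
  49..56  -- padding (7B)
  56..64  a  (8B, 8-aligned)
  sizeof = 64, alignof = 8
packed(1) layout:
  0..8  c  (8B, 1-aligned)
  8..26  b  (18B, 1-aligned)
  26..34  g  (8B, 1-aligned)
  34..36  f  (2B, 1-aligned)
  36..40  e  (4B, 1-aligned)
  40..41  d  (1B, 1-aligned)
  41..49  a  (8B, 1-aligned)
  sizeof = 49, alignof = 1
64 − 49 = 15

15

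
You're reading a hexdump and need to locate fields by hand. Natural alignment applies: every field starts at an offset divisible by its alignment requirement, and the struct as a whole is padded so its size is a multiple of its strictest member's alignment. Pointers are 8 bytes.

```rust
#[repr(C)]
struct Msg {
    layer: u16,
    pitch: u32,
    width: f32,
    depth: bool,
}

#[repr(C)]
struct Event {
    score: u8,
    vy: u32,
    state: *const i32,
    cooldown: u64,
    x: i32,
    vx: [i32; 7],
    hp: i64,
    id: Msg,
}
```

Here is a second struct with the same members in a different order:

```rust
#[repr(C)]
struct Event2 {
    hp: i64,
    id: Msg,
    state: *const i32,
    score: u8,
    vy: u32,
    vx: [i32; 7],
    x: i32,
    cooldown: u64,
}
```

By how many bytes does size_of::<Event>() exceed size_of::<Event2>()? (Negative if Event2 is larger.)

Msg: 0..2  layer  (2B, 2-aligned); 2..4  -- padding (2B); 4..8  pitch  (4B, 4-aligned); 8..12  width  (4B, 4-aligned); 12..13  depth  (1B, 1-aligned); 13..16  -- tail padding (3B); sizeof = 16, alignof = 4
0..1  score  (1B, 1-aligned)
1..4  -- padding (3B)
4..8  vy  (4B, 4-aligned)
8..16  state  (8B, 8-aligned)
16..24  cooldown  (8B, 8-aligned)
24..28  x  (4B, 4-aligned)
28..56  vx  (28B, 4-aligned)
56..64  hp  (8B, 8-aligned)
64..80  id  (16B, 4-aligned)
sizeof = 80, alignof = 8
— Event2 —
0..8  hp  (8B, 8-aligned)
8..24  id  (16B, 4-aligned)
24..32  state  (8B, 8-aligned)
32..33  score  (1B, 1-aligned)
33..36  -- padding (3B)
36..40  vy  (4B, 4-aligned)
40..68  vx  (28B, 4-aligned)
68..72  x  (4B, 4-aligned)
72..80  cooldown  (8B, 8-aligned)
sizeof = 80, alignof = 8
80 − 80 = 0

0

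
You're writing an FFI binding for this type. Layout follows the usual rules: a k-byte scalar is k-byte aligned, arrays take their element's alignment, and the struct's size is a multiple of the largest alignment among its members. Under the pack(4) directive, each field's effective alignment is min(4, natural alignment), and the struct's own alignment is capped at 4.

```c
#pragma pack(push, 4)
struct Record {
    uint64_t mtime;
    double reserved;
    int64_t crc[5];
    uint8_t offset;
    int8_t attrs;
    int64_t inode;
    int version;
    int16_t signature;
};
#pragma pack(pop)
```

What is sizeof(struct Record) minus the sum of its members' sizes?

@0: mtime [8B, align 4] → 8
@8: reserved [8B, align 4] → 16
@16: crc [40B, align 4] → 56
@56: offset [1B, align 1] → 57
@57: attrs [1B, align 1] → 58
+2 pad (align 4)
@60: inode [8B, align 4] → 68
@68: version [4B, align 4] → 72
@72: signature [2B, align 2] → 74
+2 tail pad (align 4)
size 76, align 4
data bytes 72, size 76 → padding 4

4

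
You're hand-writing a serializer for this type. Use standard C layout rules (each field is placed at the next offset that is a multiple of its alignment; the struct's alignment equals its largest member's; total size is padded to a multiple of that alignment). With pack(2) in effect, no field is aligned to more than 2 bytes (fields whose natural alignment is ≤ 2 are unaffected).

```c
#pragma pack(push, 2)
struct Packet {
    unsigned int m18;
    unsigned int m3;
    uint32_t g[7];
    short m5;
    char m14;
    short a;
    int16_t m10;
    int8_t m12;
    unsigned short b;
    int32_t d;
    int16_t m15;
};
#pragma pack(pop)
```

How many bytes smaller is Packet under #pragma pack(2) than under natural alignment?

natural layout:
  m18 at 0 (size 4, align 4) → ends 4
  m3 at 4 (size 4, align 4) → ends 8
  g at 8 (size 28, align 4) → ends 36
  m5 at 36 (size 2, align 2) → ends 38
  m14 at 38 (size 1, align 1) → ends 39
  pad 1 to align 2 for a
  a at 40 (size 2, align 2) → ends 42
  m10 at 42 (size 2, align 2) → ends 44
  m12 at 44 (size 1, align 1) → ends 45
  pad 1 to align 2 for b
  b at 46 (size 2, align 2) → ends 48
  d at 48 (size 4, align 4) → ends 52
  m15 at 52 (size 2, align 2) → ends 54
  tail pad 2 to reach multiple of 4
  total 56 bytes, alignment 4
packed(2) layout:
  m18 at 0 (size 4, align 2) → ends 4
  m3 at 4 (size 4, align 2) → ends 8
  g at 8 (size 28, align 2) → ends 36
  m5 at 36 (size 2, align 2) → ends 38
  m14 at 38 (size 1, align 1) → ends 39
  pad 1 to align 2 for a
  a at 40 (size 2, align 2) → ends 42
  m10 at 42 (size 2, align 2) → ends 44
  m12 at 44 (size 1, align 1) → ends 45
  pad 1 to align 2 for b
  b at 46 (size 2, align 2) → ends 48
  d at 48 (size 4, align 2) → ends 52
  m15 at 52 (size 2, align 2) → ends 54
  total 54 bytes, alignment 2
56 − 54 = 2

2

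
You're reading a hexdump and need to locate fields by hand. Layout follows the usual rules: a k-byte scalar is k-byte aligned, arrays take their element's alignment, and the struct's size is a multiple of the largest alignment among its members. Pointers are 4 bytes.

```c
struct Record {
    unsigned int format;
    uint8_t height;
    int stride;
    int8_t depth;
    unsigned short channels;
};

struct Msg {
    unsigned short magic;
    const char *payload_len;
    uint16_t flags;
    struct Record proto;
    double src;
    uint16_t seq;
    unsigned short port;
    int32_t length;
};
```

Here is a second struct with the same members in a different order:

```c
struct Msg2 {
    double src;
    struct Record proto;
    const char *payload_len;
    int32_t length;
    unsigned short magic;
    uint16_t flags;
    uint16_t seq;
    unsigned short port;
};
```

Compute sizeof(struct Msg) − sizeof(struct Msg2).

Record: @0: format [4B, align 4] → 4; @4: height [1B, align 1] → 5; +3 pad (align 4); @8: stride [4B, align 4] → 12; @12: depth [1B, align 1] → 13; +1 pad (align 2); @14: channels [2B, align 2] → 16; size 16, align 4
@0: magic [2B, align 2] → 2
+2 pad (align 4)
@4: payload_len [4B, align 4] → 8
@8: flags [2B, align 2] → 10
+2 pad (align 4)
@12: proto [16B, align 4] → 28
+4 pad (align 8)
@32: src [8B, align 8] → 40
@40: seq [2B, align 2] → 42
@42: port [2B, align 2] → 44
@44: length [4B, align 4] → 48
size 48, align 8
— Msg2 —
@0: src [8B, align 8] → 8
@8: proto [16B, align 4] → 24
@24: payload_len [4B, align 4] → 28
@28: length [4B, align 4] → 32
@32: magic [2B, align 2] → 34
@34: flags [2B, align 2] → 36
@36: seq [2B, align 2] → 38
@38: port [2B, align 2] → 40
size 40, align 8
48 − 40 = 8

8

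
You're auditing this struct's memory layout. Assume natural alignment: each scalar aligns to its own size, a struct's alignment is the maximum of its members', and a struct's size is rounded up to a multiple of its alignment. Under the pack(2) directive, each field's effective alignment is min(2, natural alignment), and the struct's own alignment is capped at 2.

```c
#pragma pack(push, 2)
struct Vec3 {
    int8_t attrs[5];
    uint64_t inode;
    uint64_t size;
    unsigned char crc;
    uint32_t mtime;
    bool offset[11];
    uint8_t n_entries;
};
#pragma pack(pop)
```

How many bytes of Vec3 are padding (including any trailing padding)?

2

@0: attrs [5B, align 1] → 5
+1 pad (align 2)
@6: inode [8B, align 2] → 14
@14: size [8B, align 2] → 22
@22: crc [1B, align 1] → 23
+1 pad (align 2)
@24: mtime [4B, align 2] → 28
@28: offset [11B, align 1] → 39
@39: n_entries [1B, align 1] → 40
size 40, align 2
data bytes 38, size 40 → padding 2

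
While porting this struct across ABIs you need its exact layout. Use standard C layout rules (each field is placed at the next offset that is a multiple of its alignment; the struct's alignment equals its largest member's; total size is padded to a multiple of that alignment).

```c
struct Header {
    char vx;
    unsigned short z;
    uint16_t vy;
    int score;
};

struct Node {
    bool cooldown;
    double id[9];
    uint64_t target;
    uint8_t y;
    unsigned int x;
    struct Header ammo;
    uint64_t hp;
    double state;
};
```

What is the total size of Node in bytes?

Header: @0: vx [1B, align 1] → 1; +1 pad (align 2); @2: z [2B, align 2] → 4; @4: vy [2B, align 2] → 6; +2 pad (align 4); @8: score [4B, align 4] → 12; size 12, align 4
@0: cooldown [1B, align 1] → 1
+7 pad (align 8)
@8: id [72B, align 8] → 80
@80: target [8B, align 8] → 88
@88: y [1B, align 1] → 89
+3 pad (align 4)
@92: x [4B, align 4] → 96
@96: ammo [12B, align 4] → 108
+4 pad (align 8)
@112: hp [8B, align 8] → 120
@120: state [8B, align 8] → 128
size 128, align 8

128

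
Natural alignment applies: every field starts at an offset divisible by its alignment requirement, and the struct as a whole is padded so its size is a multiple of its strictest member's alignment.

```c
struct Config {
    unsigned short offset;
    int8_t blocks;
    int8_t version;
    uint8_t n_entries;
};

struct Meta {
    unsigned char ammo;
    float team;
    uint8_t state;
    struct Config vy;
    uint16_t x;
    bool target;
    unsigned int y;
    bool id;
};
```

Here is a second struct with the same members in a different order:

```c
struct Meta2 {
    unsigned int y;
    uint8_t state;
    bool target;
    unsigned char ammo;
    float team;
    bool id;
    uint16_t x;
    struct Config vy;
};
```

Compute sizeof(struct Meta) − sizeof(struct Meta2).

4

Config: @0: offset [2B, align 2] → 2; @2: blocks [1B, align 1] → 3; @3: version [1B, align 1] → 4; @4: n_entries [1B, align 1] → 5; +1 tail pad (align 2); size 6, align 2
@0: ammo [1B, align 1] → 1
+3 pad (align 4)
@4: team [4B, align 4] → 8
@8: state [1B, align 1] → 9
+1 pad (align 2)
@10: vy [6B, align 2] → 16
@16: x [2B, align 2] → 18
@18: target [1B, align 1] → 19
+1 pad (align 4)
@20: y [4B, align 4] → 24
@24: id [1B, align 1] → 25
+3 tail pad (align 4)
size 28, align 4
— Meta2 —
@0: y [4B, align 4] → 4
@4: state [1B, align 1] → 5
@5: target [1B, align 1] → 6
@6: ammo [1B, align 1] → 7
+1 pad (align 4)
@8: team [4B, align 4] → 12
@12: id [1B, align 1] → 13
+1 pad (align 2)
@14: x [2B, align 2] → 16
@16: vy [6B, align 2] → 22
+2 tail pad (align 4)
size 24, align 4
28 − 24 = 4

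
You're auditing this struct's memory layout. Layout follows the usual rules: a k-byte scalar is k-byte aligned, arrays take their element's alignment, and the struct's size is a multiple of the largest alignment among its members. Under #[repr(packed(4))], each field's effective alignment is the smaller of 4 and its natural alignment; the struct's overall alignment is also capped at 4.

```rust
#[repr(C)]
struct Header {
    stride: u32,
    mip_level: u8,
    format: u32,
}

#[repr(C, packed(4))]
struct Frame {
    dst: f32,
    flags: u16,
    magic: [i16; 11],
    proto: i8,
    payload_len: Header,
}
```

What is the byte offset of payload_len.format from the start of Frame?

Header: @0: stride [4B, align 4] → 4; @4: mip_level [1B, align 1] → 5; +3 pad (align 4); @8: format [4B, align 4] → 12; size 12, align 4
@0: dst [4B, align 4] → 4
@4: flags [2B, align 2] → 6
@6: magic [22B, align 2] → 28
@28: proto [1B, align 1] → 29
+3 pad (align 4)
@32: payload_len [12B, align 4] → 44
within Header: format at 8
32 + 8 = 40

40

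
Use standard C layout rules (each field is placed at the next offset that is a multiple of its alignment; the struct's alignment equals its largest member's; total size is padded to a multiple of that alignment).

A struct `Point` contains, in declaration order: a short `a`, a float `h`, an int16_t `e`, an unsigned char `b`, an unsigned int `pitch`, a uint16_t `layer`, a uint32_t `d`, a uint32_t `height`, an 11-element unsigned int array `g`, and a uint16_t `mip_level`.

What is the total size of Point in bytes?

76

a at 0 (size 2, align 2) → ends 2
pad 2 to align 4 for h
h at 4 (size 4, align 4) → ends 8
e at 8 (size 2, align 2) → ends 10
b at 10 (size 1, align 1) → ends 11
pad 1 to align 4 for pitch
pitch at 12 (size 4, align 4) → ends 16
layer at 16 (size 2, align 2) → ends 18
pad 2 to align 4 for d
d at 20 (size 4, align 4) → ends 24
height at 24 (size 4, align 4) → ends 28
g at 28 (size 44, align 4) → ends 72
mip_level at 72 (size 2, align 2) → ends 74
tail pad 2 to reach multiple of 4
total 76 bytes, alignment 4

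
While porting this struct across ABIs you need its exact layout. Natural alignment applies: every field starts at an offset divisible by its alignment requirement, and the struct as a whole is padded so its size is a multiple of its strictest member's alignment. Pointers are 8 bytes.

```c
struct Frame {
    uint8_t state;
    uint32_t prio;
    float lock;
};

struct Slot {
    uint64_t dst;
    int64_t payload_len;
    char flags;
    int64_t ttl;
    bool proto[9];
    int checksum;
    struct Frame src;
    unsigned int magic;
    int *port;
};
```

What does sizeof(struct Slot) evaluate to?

72

Frame: 0..1  state  (1B, 1-aligned); 1..4  -- padding (3B); 4..8  prio  (4B, 4-aligned); 8..12  lock  (4B, 4-aligned); sizeof = 12, alignof = 4
0..8  dst  (8B, 8-aligned)
8..16  payload_len  (8B, 8-aligned)
16..17  flags  (1B, 1-aligned)
17..24  -- padding (7B)
24..32  ttl  (8B, 8-aligned)
32..41  proto  (9B, 1-aligned)
41..44  -- padding (3B)
44..48  checksum  (4B, 4-aligned)
48..60  src  (12B, 4-aligned)
60..64  magic  (4B, 4-aligned)
64..72  port  (8B, 8-aligned)
sizeof = 72, alignof = 8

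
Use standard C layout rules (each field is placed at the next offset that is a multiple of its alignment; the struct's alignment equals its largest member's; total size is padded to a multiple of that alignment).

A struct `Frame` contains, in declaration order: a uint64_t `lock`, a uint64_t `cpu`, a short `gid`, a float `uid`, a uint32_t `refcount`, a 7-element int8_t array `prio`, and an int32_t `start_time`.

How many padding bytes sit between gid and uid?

0..8  lock  (8B, 8-aligned)
8..16  cpu  (8B, 8-aligned)
16..18  gid  (2B, 2-aligned)
18..20  -- padding (2B)
20..24  uid  (4B, 4-aligned)

2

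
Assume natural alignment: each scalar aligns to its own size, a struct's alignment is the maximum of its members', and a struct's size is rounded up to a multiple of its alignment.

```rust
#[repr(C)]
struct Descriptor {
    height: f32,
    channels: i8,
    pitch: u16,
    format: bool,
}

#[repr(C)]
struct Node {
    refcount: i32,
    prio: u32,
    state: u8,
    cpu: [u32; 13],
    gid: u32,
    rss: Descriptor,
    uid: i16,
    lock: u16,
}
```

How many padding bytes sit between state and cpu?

Descriptor: 0..4  height  (4B, 4-aligned); 4..5  channels  (1B, 1-aligned); 5..6  -- padding (1B); 6..8  pitch  (2B, 2-aligned); 8..9  format  (1B, 1-aligned); 9..12  -- tail padding (3B); sizeof = 12, alignof = 4
0..4  refcount  (4B, 4-aligned)
4..8  prio  (4B, 4-aligned)
8..9  state  (1B, 1-aligned)
9..12  -- padding (3B)
12..64  cpu  (52B, 4-aligned)

3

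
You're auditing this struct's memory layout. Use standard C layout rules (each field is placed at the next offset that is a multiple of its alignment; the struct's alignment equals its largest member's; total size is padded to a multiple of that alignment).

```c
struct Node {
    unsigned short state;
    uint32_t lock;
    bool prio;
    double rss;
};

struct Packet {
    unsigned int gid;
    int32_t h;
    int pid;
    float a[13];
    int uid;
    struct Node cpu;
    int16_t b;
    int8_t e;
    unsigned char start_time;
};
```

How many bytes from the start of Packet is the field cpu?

72

Node: 0..2  state  (2B, 2-aligned); 2..4  -- padding (2B); 4..8  lock  (4B, 4-aligned); 8..9  prio  (1B, 1-aligned); 9..16  -- padding (7B); 16..24  rss  (8B, 8-aligned); sizeof = 24, alignof = 8
0..4  gid  (4B, 4-aligned)
4..8  h  (4B, 4-aligned)
8..12  pid  (4B, 4-aligned)
12..64  a  (52B, 4-aligned)
64..68  uid  (4B, 4-aligned)
68..72  -- padding (4B)
72..96  cpu  (24B, 8-aligned)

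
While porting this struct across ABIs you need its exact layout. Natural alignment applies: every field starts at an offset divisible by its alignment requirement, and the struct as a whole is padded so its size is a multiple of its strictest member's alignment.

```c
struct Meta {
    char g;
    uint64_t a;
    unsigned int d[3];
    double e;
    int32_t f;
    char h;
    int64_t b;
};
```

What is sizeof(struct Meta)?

g at 0 (size 1, align 1) → ends 1
pad 7 to align 8 for a
a at 8 (size 8, align 8) → ends 16
d at 16 (size 12, align 4) → ends 28
pad 4 to align 8 for e
e at 32 (size 8, align 8) → ends 40
f at 40 (size 4, align 4) → ends 44
h at 44 (size 1, align 1) → ends 45
pad 3 to align 8 for b
b at 48 (size 8, align 8) → ends 56
total 56 bytes, alignment 8

56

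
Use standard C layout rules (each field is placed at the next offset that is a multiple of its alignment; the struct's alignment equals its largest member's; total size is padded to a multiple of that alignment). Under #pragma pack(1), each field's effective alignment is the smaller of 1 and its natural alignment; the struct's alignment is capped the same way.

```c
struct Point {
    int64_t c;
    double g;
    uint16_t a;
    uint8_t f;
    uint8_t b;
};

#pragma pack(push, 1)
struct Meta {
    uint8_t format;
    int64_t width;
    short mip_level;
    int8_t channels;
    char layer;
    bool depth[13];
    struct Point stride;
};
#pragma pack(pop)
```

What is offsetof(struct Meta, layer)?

Point: @0: c [8B, align 8] → 8; @8: g [8B, align 8] → 16; @16: a [2B, align 2] → 18; @18: f [1B, align 1] → 19; @19: b [1B, align 1] → 20; +4 tail pad (align 8); size 24, align 8
@0: format [1B, align 1] → 1
@1: width [8B, align 1] → 9
@9: mip_level [2B, align 1] → 11
@11: channels [1B, align 1] → 12
@12: layer [1B, align 1] → 13

12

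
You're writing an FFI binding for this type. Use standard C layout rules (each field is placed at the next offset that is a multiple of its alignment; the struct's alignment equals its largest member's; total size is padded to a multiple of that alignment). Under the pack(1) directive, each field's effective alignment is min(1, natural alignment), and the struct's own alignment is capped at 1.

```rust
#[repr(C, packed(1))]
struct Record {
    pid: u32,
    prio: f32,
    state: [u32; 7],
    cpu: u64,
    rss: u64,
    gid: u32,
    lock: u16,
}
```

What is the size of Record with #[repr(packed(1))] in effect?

58

pid at 0 (size 4, align 1) → ends 4
prio at 4 (size 4, align 1) → ends 8
state at 8 (size 28, align 1) → ends 36
cpu at 36 (size 8, align 1) → ends 44
rss at 44 (size 8, align 1) → ends 52
gid at 52 (size 4, align 1) → ends 56
lock at 56 (size 2, align 1) → ends 58
total 58 bytes, alignment 1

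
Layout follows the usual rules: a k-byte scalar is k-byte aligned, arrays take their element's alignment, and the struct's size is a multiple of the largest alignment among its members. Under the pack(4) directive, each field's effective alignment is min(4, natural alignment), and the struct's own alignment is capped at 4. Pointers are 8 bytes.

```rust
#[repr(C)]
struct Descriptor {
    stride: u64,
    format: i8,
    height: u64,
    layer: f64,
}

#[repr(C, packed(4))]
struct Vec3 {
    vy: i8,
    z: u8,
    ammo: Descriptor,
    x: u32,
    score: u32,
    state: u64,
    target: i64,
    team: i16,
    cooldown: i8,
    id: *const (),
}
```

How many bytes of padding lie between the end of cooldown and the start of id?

Descriptor: @0: stride [8B, align 8] → 8; @8: format [1B, align 1] → 9; +7 pad (align 8); @16: height [8B, align 8] → 24; @24: layer [8B, align 8] → 32; size 32, align 8
@0: vy [1B, align 1] → 1
@1: z [1B, align 1] → 2
+2 pad (align 4)
@4: ammo [32B, align 4] → 36
@36: x [4B, align 4] → 40
@40: score [4B, align 4] → 44
@44: state [8B, align 4] → 52
@52: target [8B, align 4] → 60
@60: team [2B, align 2] → 62
@62: cooldown [1B, align 1] → 63
+1 pad (align 4)
@64: id [8B, align 4] → 72

1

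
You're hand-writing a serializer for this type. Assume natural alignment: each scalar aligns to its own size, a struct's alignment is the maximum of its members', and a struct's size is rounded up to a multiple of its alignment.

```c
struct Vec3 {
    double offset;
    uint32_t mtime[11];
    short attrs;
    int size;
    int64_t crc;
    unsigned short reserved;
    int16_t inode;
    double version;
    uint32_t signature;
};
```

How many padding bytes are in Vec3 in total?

14

@0: offset [8B, align 8] → 8
@8: mtime [44B, align 4] → 52
@52: attrs [2B, align 2] → 54
+2 pad (align 4)
@56: size [4B, align 4] → 60
+4 pad (align 8)
@64: crc [8B, align 8] → 72
@72: reserved [2B, align 2] → 74
@74: inode [2B, align 2] → 76
+4 pad (align 8)
@80: version [8B, align 8] → 88
@88: signature [4B, align 4] → 92
+4 tail pad (align 8)
size 96, align 8
data bytes 82, size 96 → padding 14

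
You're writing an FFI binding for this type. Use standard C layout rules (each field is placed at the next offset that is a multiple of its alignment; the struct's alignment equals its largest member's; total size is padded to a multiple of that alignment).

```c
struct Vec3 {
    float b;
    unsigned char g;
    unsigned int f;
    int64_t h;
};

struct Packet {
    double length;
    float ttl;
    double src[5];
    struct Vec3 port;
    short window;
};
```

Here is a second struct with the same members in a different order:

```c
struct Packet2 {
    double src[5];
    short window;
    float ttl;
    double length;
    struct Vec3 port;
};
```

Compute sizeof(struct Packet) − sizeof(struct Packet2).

Vec3: b at 0 (size 4, align 4) → ends 4; g at 4 (size 1, align 1) → ends 5; pad 3 to align 4 for f; f at 8 (size 4, align 4) → ends 12; pad 4 to align 8 for h; h at 16 (size 8, align 8) → ends 24; total 24 bytes, alignment 8
length at 0 (size 8, align 8) → ends 8
ttl at 8 (size 4, align 4) → ends 12
pad 4 to align 8 for src
src at 16 (size 40, align 8) → ends 56
port at 56 (size 24, align 8) → ends 80
window at 80 (size 2, align 2) → ends 82
tail pad 6 to reach multiple of 8
total 88 bytes, alignment 8
— Packet2 —
src at 0 (size 40, align 8) → ends 40
window at 40 (size 2, align 2) → ends 42
pad 2 to align 4 for ttl
ttl at 44 (size 4, align 4) → ends 48
length at 48 (size 8, align 8) → ends 56
port at 56 (size 24, align 8) → ends 80
total 80 bytes, alignment 8
88 − 80 = 8

8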